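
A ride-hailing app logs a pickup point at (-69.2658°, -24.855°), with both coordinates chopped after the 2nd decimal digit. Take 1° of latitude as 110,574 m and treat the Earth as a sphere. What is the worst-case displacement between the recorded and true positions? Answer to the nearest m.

Truncating at 2 decimal places can drop up to a full unit in the last place, so each coordinate may be off by as much as 0.01°.
N–S: 0.01° × 110574 m/° = 1105.74 m.
East–west component at 69.2658°: 0.01° × 110574 × cos 69.2658° ≈ 0.01 × 39146.9 ≈ 391.469 m.
Worst case both components are at the extreme and orthogonal: √(1105.74² + 391.469²) ≈ 1172.99 m.

1173 m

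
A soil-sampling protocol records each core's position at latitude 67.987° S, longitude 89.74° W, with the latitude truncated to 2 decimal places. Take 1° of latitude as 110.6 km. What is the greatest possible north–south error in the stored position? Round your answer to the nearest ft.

3629 ft

Truncating at 2 decimal places can drop up to a full unit in the last place, so the latitude may be off by as much as 0.01°.
Along the meridian that is 0.01° × 110600 m/° = 1106 m.
In feet: 1106 m ÷ 0.3048 ≈ 3628.6 ft.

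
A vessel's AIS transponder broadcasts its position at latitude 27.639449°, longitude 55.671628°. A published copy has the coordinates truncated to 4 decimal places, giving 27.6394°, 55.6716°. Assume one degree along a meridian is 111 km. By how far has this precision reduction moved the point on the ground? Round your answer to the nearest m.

6 m

The latitude changed by +0.000049° and the longitude by +0.000028°.
N–S: 0.000049° × 111000 m/° = 5.439 m.
E–W at 27.6394°: 0.000028° × 111000 × cos 27.6394° = 0.000028 × 111000 × 0.8859 ≈ 2.75333 m.
Combined displacement = (5.439² + 2.75333²)^½ ≈ 6.09619 m.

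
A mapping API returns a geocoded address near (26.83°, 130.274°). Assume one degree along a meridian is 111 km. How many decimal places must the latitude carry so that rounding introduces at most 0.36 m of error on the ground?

One degree of latitude covers 111000 m.
With N decimal places the half-ulp bound is 0.5·10⁻ᴺ°, or 0.5·10⁻ᴺ × 111000 m on the ground.
Setting 55500 × 10⁻ᴺ ≤ 0.36 gives 10ᴺ ≥ 1.542e+05, i.e. N ≥ 5.19.
At 5 places the error can reach 0.555 m, but 6 places keeps it to 0.0555 m.

6 decimal places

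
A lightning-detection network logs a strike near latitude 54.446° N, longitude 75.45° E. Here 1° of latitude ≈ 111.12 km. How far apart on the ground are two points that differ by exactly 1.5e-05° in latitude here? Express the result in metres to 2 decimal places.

1.5e-05° × 111120 m/° = 1.6668 m.

1.67 metres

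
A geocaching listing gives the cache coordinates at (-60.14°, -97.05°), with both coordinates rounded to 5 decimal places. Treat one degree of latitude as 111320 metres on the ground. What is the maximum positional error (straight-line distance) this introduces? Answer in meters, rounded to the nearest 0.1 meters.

0.6 meters

Rounding to 5 decimal places leaves each coordinate within ±5e-06° of the true value.
N–S: 5e-06° × 111320 m/° = 0.5566 m.
East–west component at 60.14°: 5e-06° × 111320 × cos 60.14° ≈ 5e-06 × 55424.3 ≈ 0.277121 m.
The two errors are perpendicular, so the maximum displacement is √(0.5566² + 0.277121²) ≈ 0.621772 m.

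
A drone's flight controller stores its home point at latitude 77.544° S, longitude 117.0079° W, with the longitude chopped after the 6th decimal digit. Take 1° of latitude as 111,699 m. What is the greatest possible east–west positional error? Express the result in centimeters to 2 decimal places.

2.41 centimeters

Truncating at 6 decimal places can drop up to a full unit in the last place, so the longitude may be off by as much as 1e-06°.
One degree of longitude at 77.544° is 111699 × cos 77.544° ≈ 111699 × 0.2157 = 24092.3 m.
East–west error: 1e-06° × 24092.3 m/° ≈ 0.0240923 m.
That is 0.0240923 m = 2.4092 cm.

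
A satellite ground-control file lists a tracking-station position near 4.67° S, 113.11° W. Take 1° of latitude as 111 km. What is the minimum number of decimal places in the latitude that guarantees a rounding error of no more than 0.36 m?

6 decimal places

One degree of latitude covers 111000 m.
N decimal places → at most half a unit in the last place, 0.5 × 10⁻ᴺ° = 111000/2 × 10⁻ᴺ m.
Setting 55500 × 10⁻ᴺ ≤ 0.36 gives 10ᴺ ≥ 1.542e+05, i.e. N ≥ 5.19.
So 6 decimal places suffice (0.0555 m); 5 would allow up to 0.555 m.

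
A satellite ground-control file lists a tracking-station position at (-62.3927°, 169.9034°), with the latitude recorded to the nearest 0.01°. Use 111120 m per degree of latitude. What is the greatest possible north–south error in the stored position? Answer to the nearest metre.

Rounding to 2 decimal places leaves the latitude within ±0.005° of the true value.
Along the meridian that is 0.005° × 111120 m/° = 555.6 m.

556 metres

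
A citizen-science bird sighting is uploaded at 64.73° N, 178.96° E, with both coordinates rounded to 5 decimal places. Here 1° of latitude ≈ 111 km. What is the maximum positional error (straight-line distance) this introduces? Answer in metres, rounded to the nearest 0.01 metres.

Rounding to 5 decimal places leaves each coordinate within ±5e-06° of the true value.
Latitude error → 5e-06 × 111000 = 0.555 m along the meridian.
East–west component at 64.73°: 5e-06° × 111000 × cos 64.73° ≈ 5e-06 × 47384.2 ≈ 0.236921 m.
The two errors are perpendicular, so the maximum displacement is √(0.555² + 0.236921²) ≈ 0.603454 m.

0.60 metres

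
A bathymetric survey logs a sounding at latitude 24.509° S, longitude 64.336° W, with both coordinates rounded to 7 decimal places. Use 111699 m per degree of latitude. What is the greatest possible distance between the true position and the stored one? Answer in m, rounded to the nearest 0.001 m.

Rounding to 7 decimal places leaves each coordinate within ±5e-08° of the true value.
N–S: 5e-08° × 111699 m/° = 0.00558495 m.
Longitude error → 5e-08 × 111699 × cos 24.509° = 5e-08 × 111699 × 0.9099 ≈ 0.00508172 m.
Worst case both components are at the extreme and orthogonal: √(0.00558495² + 0.00508172²) ≈ 0.00755087 m.

0.008 m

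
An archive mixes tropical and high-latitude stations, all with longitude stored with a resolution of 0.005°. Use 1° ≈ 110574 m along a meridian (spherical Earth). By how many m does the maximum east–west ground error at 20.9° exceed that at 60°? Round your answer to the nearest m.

With a 0.005° grid the true value lies within half a step, ±0.005°/2 = ±0.0025°, of the stored one.
At 20.9°: 0.0025° × 110574 × cos 20.9° = 0.0025 × 110574 × 0.9342 ≈ 258.25 m.
Error at 60° = 0.0025° × 110574 × cos 60° ≈ 276.44 × 0.5000 = 138.22 m.
So the lower-latitude error exceeds the higher by 258.25 − 138.22 = 120.03 m.

120 m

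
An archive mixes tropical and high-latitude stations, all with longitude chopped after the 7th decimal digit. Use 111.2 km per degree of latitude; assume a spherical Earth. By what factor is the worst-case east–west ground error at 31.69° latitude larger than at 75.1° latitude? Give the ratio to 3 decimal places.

3.309

Truncating at 7 decimal places can drop up to a full unit in the last place, so the longitude may be off by as much as 1e-07°.
Error at 31.69° = 1e-07° × 111200 × cos 31.69° ≈ 0.01112 × 0.8509 = 0.009462 m.
Error at 75.1° = 1e-07° × 111200 × cos 75.1° ≈ 0.01112 × 0.2571 = 0.0028593 m.
The ratio reduces to cos 31.69° / cos 75.1° = 0.8509/0.2571 ≈ 3.3092.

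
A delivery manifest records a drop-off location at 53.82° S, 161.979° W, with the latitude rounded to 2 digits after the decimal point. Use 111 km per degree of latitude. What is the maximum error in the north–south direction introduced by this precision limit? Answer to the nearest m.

Rounding to 2 decimal places leaves the latitude within ±0.005° of the true value.
Along the meridian that is 0.005° × 111000 m/° = 555 m.

555 m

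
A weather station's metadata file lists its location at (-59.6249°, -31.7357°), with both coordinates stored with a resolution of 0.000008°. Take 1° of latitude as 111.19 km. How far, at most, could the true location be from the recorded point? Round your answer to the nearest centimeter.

With a 0.000008° grid the true value lies within half a step, ±0.000008°/2 = ±4e-06°, of the stored one.
Latitude error → 4e-06 × 111190 = 0.44476 m along the meridian.
Longitude error → 4e-06 × 111190 × cos 59.6249° = 4e-06 × 111190 × 0.5057 ≈ 0.224897 m.
The two errors are perpendicular, so the maximum displacement is √(0.44476² + 0.224897²) ≈ 0.498387 m.
That is 0.498387 m = 49.839 cm.

50 centimeters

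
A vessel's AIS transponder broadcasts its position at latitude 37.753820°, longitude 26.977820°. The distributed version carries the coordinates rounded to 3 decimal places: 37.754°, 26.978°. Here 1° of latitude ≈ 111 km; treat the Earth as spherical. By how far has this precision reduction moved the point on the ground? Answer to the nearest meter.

25 meters

The latitude changed by -0.000180° and the longitude by -0.000180°.
North–south shift: -0.000180 × 111000 = -19.98 m.
East–west at this latitude: -0.000180° × 111000 × cos 37.754° ≈ -0.000180 × 87761.8 = -15.7971 m.
Distance: √(19.98² + 15.7971²) ≈ 25.4706 m.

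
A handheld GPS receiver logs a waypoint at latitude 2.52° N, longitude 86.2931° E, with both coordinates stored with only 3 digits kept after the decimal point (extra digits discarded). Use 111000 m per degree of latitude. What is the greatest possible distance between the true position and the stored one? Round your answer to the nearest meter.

157 meters

Truncating at 3 decimal places can drop up to a full unit in the last place, so each coordinate may be off by as much as 0.001°.
Latitude error → 0.001 × 111000 = 111 m along the meridian.
Longitude error → 0.001 × 111000 × cos 2.52° = 0.001 × 111000 × 0.9990 ≈ 110.893 m.
The two errors are perpendicular, so the maximum displacement is √(111² + 110.893²) ≈ 156.902 m.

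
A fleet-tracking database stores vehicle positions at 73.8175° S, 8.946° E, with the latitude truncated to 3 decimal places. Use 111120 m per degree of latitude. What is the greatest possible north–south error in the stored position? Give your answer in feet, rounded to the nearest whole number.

365 feet

Truncating at 3 decimal places can drop up to a full unit in the last place, so the latitude may be off by as much as 0.001°.
So the N–S error is at most 0.001 × 111120 = 111.12 m.
Converting: 111.12 m × 3.2808 ft/m ≈ 364.57 ft.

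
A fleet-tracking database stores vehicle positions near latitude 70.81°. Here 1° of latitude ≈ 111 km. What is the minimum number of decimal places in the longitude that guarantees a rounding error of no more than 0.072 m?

6

At 70.81° one degree of longitude covers 111000 × cos 70.81° ≈ 111000 × 0.3287 ≈ 36485.9 m.
N decimal places → at most half a unit in the last place, 0.5 × 10⁻ᴺ° = 36485.9/2 × 10⁻ᴺ m.
Need 0.5 × 36485.9 × 10⁻ᴺ ≤ 0.072 → 10⁻ᴺ ≤ 3.947e-06, so N ≥ 5.40.
N = 5 would give 0.182 m (too coarse); N = 6 gives 0.0182 m ≤ 0.072 m.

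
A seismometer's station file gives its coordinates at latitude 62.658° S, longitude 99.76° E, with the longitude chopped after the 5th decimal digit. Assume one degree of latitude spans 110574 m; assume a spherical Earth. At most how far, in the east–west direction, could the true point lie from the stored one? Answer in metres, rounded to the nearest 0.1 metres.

0.5 metres

Truncating at 5 decimal places can drop up to a full unit in the last place, so the longitude may be off by as much as 1e-05°.
Parallels shrink by cos φ, so at 62.658° a degree of longitude is 110574 × 0.4593 ≈ 50786.7 m.
So at most 1e-05° × 50786.7 ≈ 0.507867 m east–west.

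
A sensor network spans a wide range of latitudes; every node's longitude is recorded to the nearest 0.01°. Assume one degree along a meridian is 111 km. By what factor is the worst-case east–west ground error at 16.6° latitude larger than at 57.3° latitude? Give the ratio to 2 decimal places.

Rounding to 2 decimal places leaves the longitude within ±0.005° of the true value.
Error at 16.6° = 0.005° × 111000 × cos 16.6° ≈ 555 × 0.9583 = 531.87 m.
Error at 57.3° = 0.005° × 111000 × cos 57.3° ≈ 555 × 0.5402 = 299.83 m.
The ratio reduces to cos 16.6° / cos 57.3° = 0.9583/0.5402 ≈ 1.7739.

1.77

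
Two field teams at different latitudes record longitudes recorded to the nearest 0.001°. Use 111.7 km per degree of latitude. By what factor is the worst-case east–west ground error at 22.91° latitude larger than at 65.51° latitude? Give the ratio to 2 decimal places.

2.22

Rounding to 3 decimal places leaves the longitude within ±0.0005° of the true value.
Error at 22.91° = 0.0005° × 111700 × cos 22.91° ≈ 55.85 × 0.9211 = 51.444 m.
Error at 65.51° = 0.0005° × 111700 × cos 65.51° ≈ 55.85 × 0.4145 = 23.152 m.
The ratio reduces to cos 22.91° / cos 65.51° = 0.9211/0.4145 ≈ 2.2221.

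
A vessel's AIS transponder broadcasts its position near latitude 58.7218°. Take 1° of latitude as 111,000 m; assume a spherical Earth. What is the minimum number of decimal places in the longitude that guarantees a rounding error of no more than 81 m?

3 decimal places

At 58.7218° one degree of longitude covers 111000 × cos 58.7218° ≈ 111000 × 0.5192 ≈ 57630.5 m.
Rounding to N decimal places gives at most 0.5 × 10⁻ᴺ degrees of error, i.e. 0.5 × 10⁻ᴺ × 57630.5 m.
Need 0.5 × 57630.5 × 10⁻ᴺ ≤ 81 → 10⁻ᴺ ≤ 2.811e-03, so N ≥ 2.55.
So 3 decimal places suffice (28.8 m); 2 would allow up to 288 m.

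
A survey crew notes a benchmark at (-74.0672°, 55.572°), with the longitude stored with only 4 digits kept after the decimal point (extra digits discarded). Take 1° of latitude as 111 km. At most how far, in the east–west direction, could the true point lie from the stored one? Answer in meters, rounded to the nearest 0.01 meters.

3.05 meters

Truncating at 4 decimal places can drop up to a full unit in the last place, so the longitude may be off by as much as 0.0001°.
Parallels shrink by cos φ, so at 74.0672° a degree of longitude is 111000 × 0.2745 ≈ 30470.6 m.
East–west error: 0.0001° × 30470.6 m/° ≈ 3.04706 m.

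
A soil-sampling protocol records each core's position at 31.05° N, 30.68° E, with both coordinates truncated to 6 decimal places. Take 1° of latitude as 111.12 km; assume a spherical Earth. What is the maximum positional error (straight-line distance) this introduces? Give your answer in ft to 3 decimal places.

Truncating at 6 decimal places can drop up to a full unit in the last place, so each coordinate may be off by as much as 1e-06°.
N–S: 1e-06° × 111120 m/° = 0.11112 m.
East–west component at 31.05°: 1e-06° × 111120 × cos 31.05° ≈ 1e-06 × 95198.5 ≈ 0.0951985 m.
The two errors are perpendicular, so the maximum displacement is √(0.11112² + 0.0951985²) ≈ 0.146323 m.
Converting: 0.146323 m × 3.2808 ft/m ≈ 0.48006 ft.

0.480 ft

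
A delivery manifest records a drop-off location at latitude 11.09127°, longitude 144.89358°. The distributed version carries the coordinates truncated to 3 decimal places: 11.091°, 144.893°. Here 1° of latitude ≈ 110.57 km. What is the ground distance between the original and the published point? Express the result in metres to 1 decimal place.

The latitude changed by +0.00027° and the longitude by +0.00058°.
N–S: 0.00027° × 110570 m/° = 29.8539 m.
East–west at this latitude: 0.00058° × 110570 × cos 11.091° ≈ 0.00058 × 108505 = 62.9328 m.
Distance: √(29.8539² + 62.9328²) ≈ 69.6548 m.

69.7 metres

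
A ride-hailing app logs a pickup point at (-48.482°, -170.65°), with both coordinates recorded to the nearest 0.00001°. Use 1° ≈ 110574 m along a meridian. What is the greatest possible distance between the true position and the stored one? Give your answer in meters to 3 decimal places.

0.663 meters

Rounding to 5 decimal places leaves each coordinate within ±5e-06° of the true value.
North–south component: 5e-06° × 110574 = 0.55287 m.
Longitude error → 5e-06 × 110574 × cos 48.482° = 5e-06 × 110574 × 0.6629 ≈ 0.366473 m.
Worst case both components are at the extreme and orthogonal: √(0.55287² + 0.366473²) ≈ 0.663301 m.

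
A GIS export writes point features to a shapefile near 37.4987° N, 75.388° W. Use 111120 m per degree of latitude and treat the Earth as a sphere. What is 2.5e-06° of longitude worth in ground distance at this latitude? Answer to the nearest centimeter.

At 37.4987° a degree of longitude is 111120 × cos 37.4987° ≈ 88159 m, so 2.5e-06° corresponds to 0.220397 m.
That is 0.220397 m = 22.04 cm.

22 centimeters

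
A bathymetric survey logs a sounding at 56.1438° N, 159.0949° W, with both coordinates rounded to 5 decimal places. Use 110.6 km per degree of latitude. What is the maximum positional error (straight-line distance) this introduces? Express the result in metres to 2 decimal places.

Rounding to 5 decimal places leaves each coordinate within ±5e-06° of the true value.
Latitude error → 5e-06 × 110600 = 0.553 m along the meridian.
Longitude error → 5e-06 × 110600 × cos 56.1438° = 5e-06 × 110600 × 0.5571 ≈ 0.308082 m.
Combining orthogonally: (0.553² + 0.308082²)^½ ≈ 0.633027 m.

0.63 metres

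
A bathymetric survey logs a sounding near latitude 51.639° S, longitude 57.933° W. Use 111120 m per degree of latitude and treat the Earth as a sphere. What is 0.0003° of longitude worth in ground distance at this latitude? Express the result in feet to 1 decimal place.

67.9 feet

One degree of longitude here spans 111120 × cos 51.639° = 111120 × 0.6206 ≈ 68962.6 m; 0.0003° of that is 20.6888 m.
In feet: 20.6888 m ÷ 0.3048 ≈ 67.877 ft.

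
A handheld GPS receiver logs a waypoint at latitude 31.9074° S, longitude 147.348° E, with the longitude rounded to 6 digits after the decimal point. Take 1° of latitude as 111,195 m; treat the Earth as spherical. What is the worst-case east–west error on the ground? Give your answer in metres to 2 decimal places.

0.05 metres

Rounding to 6 decimal places leaves the longitude within ±5e-07° of the true value.
At latitude 31.9074° a degree of longitude spans 111195 m × cos 31.9074° = 111195 × 0.8489 ≈ 94393.8 m.
So at most 5e-07° × 94393.8 ≈ 0.0471969 m east–west.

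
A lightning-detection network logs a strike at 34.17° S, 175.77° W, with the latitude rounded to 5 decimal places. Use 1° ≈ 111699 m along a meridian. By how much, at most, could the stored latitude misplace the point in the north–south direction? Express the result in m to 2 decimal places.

Rounding to 5 decimal places leaves the latitude within ±5e-06° of the true value.
So the N–S error is at most 5e-06 × 111699 = 0.558495 m.

0.56 m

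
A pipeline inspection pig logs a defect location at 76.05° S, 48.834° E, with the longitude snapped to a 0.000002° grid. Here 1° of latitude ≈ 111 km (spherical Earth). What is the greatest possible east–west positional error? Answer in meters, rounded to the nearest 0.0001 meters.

0.0268 meters

With a 0.000002° grid the true value lies within half a step, ±0.000002°/2 = ±1e-06°, of the stored one.
Parallels shrink by cos φ, so at 76.05° a degree of longitude is 111000 × 0.2411 ≈ 26759.3 m.
East–west error: 1e-06° × 26759.3 m/° ≈ 0.0267593 m.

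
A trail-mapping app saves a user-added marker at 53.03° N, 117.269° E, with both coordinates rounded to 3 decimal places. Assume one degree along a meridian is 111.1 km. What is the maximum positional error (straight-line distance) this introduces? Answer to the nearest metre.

65 metres

Rounding to 3 decimal places leaves each coordinate within ±0.0005° of the true value.
Latitude error → 0.0005 × 111100 = 55.55 m along the meridian.
East–west component at 53.03°: 0.0005° × 111100 × cos 53.03° ≈ 0.0005 × 66815.2 ≈ 33.4076 m.
Combining orthogonally: (55.55² + 33.4076²)^½ ≈ 64.8218 m.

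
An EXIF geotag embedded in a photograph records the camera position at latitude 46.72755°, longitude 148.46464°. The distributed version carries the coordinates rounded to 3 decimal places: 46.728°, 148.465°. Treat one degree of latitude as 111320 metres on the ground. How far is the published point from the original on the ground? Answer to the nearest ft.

Δlat = 46.72755 − 46.728 = -0.00045°; Δlon = 148.46464 − 148.465 = -0.00036°.
North–south shift: -0.00045 × 111320 = -50.094 m.
E–W at 46.728°: -0.00036° × 111320 × cos 46.728° = -0.00036 × 111320 × 0.6855 ≈ -27.4701 m.
Distance: √(50.094² + 27.4701²) ≈ 57.1315 m.
In feet: 57.1315 m ÷ 0.3048 ≈ 187.44 ft.

187 ft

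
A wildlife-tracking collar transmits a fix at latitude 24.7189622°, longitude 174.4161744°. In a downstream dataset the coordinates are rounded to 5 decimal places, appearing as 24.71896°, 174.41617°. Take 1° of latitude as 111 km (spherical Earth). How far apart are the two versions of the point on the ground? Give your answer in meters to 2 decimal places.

The latitude changed by +0.0000022° and the longitude by +0.0000044°.
N–S: 0.0000022° × 111000 m/° = 0.2442 m.
East–west at this latitude: 0.0000044° × 111000 × cos 24.719° ≈ 0.0000044 × 100829 = 0.443648 m.
Combined displacement = (0.2442² + 0.443648²)^½ ≈ 0.506416 m.

0.51 meters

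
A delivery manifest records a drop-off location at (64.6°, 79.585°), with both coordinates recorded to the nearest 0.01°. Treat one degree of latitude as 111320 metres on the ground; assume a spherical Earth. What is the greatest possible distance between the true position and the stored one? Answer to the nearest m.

Rounding to 2 decimal places leaves each coordinate within ±0.005° of the true value.
N–S: 0.005° × 111320 m/° = 556.6 m.
E–W at 64.6°: 0.005° × 111320 × cos 64.6° = 0.005 × 111320 × 0.4289 ≈ 238.745 m.
The two errors are perpendicular, so the maximum displacement is √(556.6² + 238.745²) ≈ 605.643 m.

606 m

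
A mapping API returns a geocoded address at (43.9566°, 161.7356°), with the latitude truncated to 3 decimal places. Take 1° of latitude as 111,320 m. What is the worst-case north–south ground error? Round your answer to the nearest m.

111 m

Truncating at 3 decimal places can drop up to a full unit in the last place, so the latitude may be off by as much as 0.001°.
North–south distance: 0.001° × 111320 m/° = 111.32 m.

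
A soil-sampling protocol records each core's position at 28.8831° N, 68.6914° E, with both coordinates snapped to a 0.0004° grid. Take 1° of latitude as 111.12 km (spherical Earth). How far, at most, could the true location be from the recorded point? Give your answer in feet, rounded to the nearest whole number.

97 feet

With a 0.0004° grid the true value lies within half a step, ±0.0004°/2 = ±0.0002°, of the stored one.
N–S: 0.0002° × 111120 m/° = 22.224 m.
Longitude error → 0.0002 × 111120 × cos 28.8831° = 0.0002 × 111120 × 0.8756 ≈ 19.4595 m.
Combining orthogonally: (22.224² + 19.4595²)^½ ≈ 29.5394 m.
In feet: 29.5394 m ÷ 0.3048 ≈ 96.914 ft.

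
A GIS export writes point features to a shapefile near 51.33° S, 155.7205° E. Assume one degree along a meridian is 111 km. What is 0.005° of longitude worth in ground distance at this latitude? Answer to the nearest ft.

At 51.33° a degree of longitude is 111000 × cos 51.33° ≈ 69356.6 m, so 0.005° corresponds to 346.783 m.
In feet: 346.783 m ÷ 0.3048 ≈ 1137.7 ft.

1138 ft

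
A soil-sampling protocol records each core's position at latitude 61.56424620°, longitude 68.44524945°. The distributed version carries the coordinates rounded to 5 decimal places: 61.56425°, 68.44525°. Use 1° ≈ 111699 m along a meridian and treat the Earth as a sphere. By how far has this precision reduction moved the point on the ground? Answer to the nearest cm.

43 cm

Δlat = 61.56424620 − 61.56425 = -0.00000380°; Δlon = 68.44524945 − 68.44525 = -0.00000055°.
N–S: -0.00000380° × 111699 m/° = -0.424456 m.
E–W at 61.5643°: -0.00000055° × 111699 × cos 61.5643° = -0.00000055 × 111699 × 0.4762 ≈ -0.0292534 m.
Distance: √(0.424456² + 0.0292534²) ≈ 0.425463 m.
That is 0.425463 m = 42.546 cm.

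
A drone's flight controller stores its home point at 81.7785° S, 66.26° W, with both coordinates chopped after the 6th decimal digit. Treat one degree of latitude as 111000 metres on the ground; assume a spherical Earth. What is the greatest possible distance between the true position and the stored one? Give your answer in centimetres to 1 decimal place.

11.2 centimetres

Truncating at 6 decimal places can drop up to a full unit in the last place, so each coordinate may be off by as much as 1e-06°.
N–S: 1e-06° × 111000 m/° = 0.111 m.
E–W at 81.7785°: 1e-06° × 111000 × cos 81.7785° = 1e-06 × 111000 × 0.1430 ≈ 0.015873 m.
The two errors are perpendicular, so the maximum displacement is √(0.111² + 0.015873²) ≈ 0.112129 m.
That is 0.112129 m = 11.213 cm.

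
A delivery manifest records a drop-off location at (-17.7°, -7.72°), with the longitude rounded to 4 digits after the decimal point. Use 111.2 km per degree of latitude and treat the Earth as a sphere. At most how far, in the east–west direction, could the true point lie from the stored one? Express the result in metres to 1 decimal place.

5.3 metres

Rounding to 4 decimal places leaves the longitude within ±5e-05° of the true value.
Parallels shrink by cos φ, so at 17.7° a degree of longitude is 111200 × 0.9527 ≈ 105936 m.
So at most 5e-05° × 105936 ≈ 5.2968 m east–west.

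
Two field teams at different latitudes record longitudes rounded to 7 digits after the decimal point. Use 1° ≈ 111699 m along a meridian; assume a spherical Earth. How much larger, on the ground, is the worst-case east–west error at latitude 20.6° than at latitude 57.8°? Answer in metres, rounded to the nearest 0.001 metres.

0.002 metres

Rounding to 7 decimal places leaves the longitude within ±5e-08° of the true value.
Error at 20.6° = 5e-08° × 111699 × cos 20.6° ≈ 0.0055849 × 0.9361 = 0.0052278 m.
At 57.8°: 5e-08° × 111699 × cos 57.8° = 5e-08 × 111699 × 0.5329 ≈ 0.0029761 m.
Difference: 0.0052278 − 0.0029761 = 0.0022518 m.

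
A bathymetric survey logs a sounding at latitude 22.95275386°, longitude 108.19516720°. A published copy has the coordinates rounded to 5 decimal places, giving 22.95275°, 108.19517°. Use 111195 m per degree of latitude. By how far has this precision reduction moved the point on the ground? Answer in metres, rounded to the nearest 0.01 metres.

0.52 metres

The latitude changed by +0.00000386° and the longitude by -0.00000280°.
North–south shift: 0.00000386 × 111195 = 0.429213 m.
E–W at 22.9528°: -0.00000280° × 111195 × cos 22.9528° = -0.00000280 × 111195 × 0.9208 ≈ -0.286696 m.
Hypotenuse of the two orthogonal shifts: √(0.429213² + 0.286696²) = 0.516157 m.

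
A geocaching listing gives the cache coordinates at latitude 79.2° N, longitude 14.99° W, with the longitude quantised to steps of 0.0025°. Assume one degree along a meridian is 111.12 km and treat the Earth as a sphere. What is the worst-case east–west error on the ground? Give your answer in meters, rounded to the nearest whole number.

With a 0.0025° grid the true value lies within half a step, ±0.0025°/2 = ±0.00125°, of the stored one.
At latitude 79.2° a degree of longitude spans 111120 m × cos 79.2° = 111120 × 0.1874 ≈ 20821.8 m.
So at most 0.00125° × 20821.8 ≈ 26.0273 m east–west.

26 meters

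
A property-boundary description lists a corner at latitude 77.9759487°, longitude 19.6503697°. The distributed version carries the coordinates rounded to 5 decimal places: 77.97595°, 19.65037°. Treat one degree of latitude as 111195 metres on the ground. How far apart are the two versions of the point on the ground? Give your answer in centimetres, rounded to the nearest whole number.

14 centimetres

Δlat = 77.9759487 − 77.97595 = -0.0000013°; Δlon = 19.6503697 − 19.65037 = -0.0000003°.
N–S: -0.0000013° × 111195 m/° = -0.144553 m.
E–W at 77.9759°: -0.0000003° × 111195 × cos 77.9759° = -0.0000003 × 111195 × 0.2083 ≈ -0.00694932 m.
Distance: √(0.144553² + 0.00694932²) ≈ 0.14472 m.
That is 0.14472 m = 14.472 cm.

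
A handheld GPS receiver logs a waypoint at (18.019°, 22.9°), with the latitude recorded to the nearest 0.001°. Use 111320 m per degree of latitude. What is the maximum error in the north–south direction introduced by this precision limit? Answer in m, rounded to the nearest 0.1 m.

55.7 m

Rounding to 3 decimal places leaves the latitude within ±0.0005° of the true value.
So the N–S error is at most 0.0005 × 111320 = 55.66 m.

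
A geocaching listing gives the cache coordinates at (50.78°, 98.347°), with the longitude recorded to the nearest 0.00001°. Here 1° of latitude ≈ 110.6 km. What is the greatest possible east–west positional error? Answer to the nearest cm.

35 cm

Rounding to 5 decimal places leaves the longitude within ±5e-06° of the true value.
One degree of longitude at 50.78° is 110600 × cos 50.78° ≈ 110600 × 0.6323 = 69932.4 m.
East–west error: 5e-06° × 69932.4 m/° ≈ 0.349662 m.
That is 0.349662 m = 34.966 cm.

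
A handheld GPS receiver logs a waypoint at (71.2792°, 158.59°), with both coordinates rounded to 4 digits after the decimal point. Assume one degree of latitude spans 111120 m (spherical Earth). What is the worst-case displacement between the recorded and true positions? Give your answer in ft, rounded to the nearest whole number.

19 ft

Rounding to 4 decimal places leaves each coordinate within ±5e-05° of the true value.
N–S: 5e-05° × 111120 m/° = 5.556 m.
Longitude error → 5e-05 × 111120 × cos 71.2792° = 5e-05 × 111120 × 0.3210 ≈ 1.78324 m.
Worst case both components are at the extreme and orthogonal: √(5.556² + 1.78324²) ≈ 5.83516 m.
Converting: 5.83516 m × 3.2808 ft/m ≈ 19.144 ft.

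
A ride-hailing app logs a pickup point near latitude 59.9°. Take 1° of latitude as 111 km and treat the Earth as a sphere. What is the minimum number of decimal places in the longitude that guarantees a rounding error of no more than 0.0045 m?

At 59.9° one degree of longitude covers 111000 × cos 59.9° ≈ 111000 × 0.5015 ≈ 55667.7 m.
Rounding to N decimal places gives at most 0.5 × 10⁻ᴺ degrees of error, i.e. 0.5 × 10⁻ᴺ × 55667.7 m.
Need 0.5 × 55667.7 × 10⁻ᴺ ≤ 0.0045 → 10⁻ᴺ ≤ 1.617e-07, so N ≥ 6.79.
N = 6 would give 0.0278 m (too coarse); N = 7 gives 0.00278 m ≤ 0.0045 m.

7 decimal places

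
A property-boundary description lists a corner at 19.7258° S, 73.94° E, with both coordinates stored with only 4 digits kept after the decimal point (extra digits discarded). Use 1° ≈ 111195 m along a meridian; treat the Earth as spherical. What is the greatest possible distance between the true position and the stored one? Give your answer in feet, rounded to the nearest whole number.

Truncating at 4 decimal places can drop up to a full unit in the last place, so each coordinate may be off by as much as 0.0001°.
N–S: 0.0001° × 111195 m/° = 11.1195 m.
Longitude error → 0.0001 × 111195 × cos 19.7258° = 0.0001 × 111195 × 0.9413 ≈ 10.467 m.
Combining orthogonally: (11.1195² + 10.467²)^½ ≈ 15.2709 m.
Converting: 15.2709 m × 3.2808 ft/m ≈ 50.101 ft.

50 feet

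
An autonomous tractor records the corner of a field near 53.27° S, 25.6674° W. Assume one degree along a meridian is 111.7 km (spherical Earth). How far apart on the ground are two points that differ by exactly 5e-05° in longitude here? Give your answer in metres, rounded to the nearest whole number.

3 metres

One degree of longitude here spans 111700 × cos 53.27° = 111700 × 0.5980 ≈ 66801.6 m; 5e-05° of that is 3.34008 m.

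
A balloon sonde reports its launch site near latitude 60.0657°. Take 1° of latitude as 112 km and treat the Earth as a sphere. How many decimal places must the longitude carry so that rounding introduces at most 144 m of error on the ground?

At 60.0657° one degree of longitude covers 112000 × cos 60.0657° ≈ 112000 × 0.4990 ≈ 55888.7 m.
With N decimal places the half-ulp bound is 0.5·10⁻ᴺ°, or 0.5·10⁻ᴺ × 55888.7 m on the ground.
Need 0.5 × 55888.7 × 10⁻ᴺ ≤ 144 → 10⁻ᴺ ≤ 5.153e-03, so N ≥ 2.29.
N = 2 would give 279 m (too coarse); N = 3 gives 27.9 m ≤ 144 m.

3 decimal places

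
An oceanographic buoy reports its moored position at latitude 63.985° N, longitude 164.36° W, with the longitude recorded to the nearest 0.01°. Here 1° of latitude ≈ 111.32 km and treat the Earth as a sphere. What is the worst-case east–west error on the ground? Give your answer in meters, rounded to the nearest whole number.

244 meters

Rounding to 2 decimal places leaves the longitude within ±0.005° of the true value.
Parallels shrink by cos φ, so at 63.985° a degree of longitude is 111320 × 0.4386 ≈ 48825.7 m.
So at most 0.005° × 48825.7 ≈ 244.128 m east–west.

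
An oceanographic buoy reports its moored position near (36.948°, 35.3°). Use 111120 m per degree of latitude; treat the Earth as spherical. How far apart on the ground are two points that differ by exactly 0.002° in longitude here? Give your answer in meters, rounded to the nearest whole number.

One degree of longitude here spans 111120 × cos 36.948° = 111120 × 0.7992 ≈ 88805 m; 0.002° of that is 177.61 m.

178 meters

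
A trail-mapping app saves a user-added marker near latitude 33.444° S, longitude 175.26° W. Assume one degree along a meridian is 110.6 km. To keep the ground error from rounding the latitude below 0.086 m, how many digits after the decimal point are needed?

One degree of latitude covers 110600 m.
Rounding to N decimal places gives at most 0.5 × 10⁻ᴺ degrees of error, i.e. 0.5 × 10⁻ᴺ × 110600 m.
Setting 55300 × 10⁻ᴺ ≤ 0.086 gives 10ᴺ ≥ 6.43e+05, i.e. N ≥ 5.81.
So 6 decimal places suffice (0.0553 m); 5 would allow up to 0.553 m.

6 decimal places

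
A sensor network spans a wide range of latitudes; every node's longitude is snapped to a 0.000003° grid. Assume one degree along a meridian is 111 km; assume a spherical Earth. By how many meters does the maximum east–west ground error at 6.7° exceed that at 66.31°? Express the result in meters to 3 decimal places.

With a 0.000003° grid the true value lies within half a step, ±0.000003°/2 = ±1.5e-06°, of the stored one.
Error at 6.7° = 1.5e-06° × 111000 × cos 6.7° ≈ 0.1665 × 0.9932 = 0.16536 m.
Error at 66.31° = 1.5e-06° × 111000 × cos 66.31° ≈ 0.1665 × 0.4018 = 0.066898 m.
Difference: 0.16536 − 0.066898 = 0.098465 m.

0.098 meters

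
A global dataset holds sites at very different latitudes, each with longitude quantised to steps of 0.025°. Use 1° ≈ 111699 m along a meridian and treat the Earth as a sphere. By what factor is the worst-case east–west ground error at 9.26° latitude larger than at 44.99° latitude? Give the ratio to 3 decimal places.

1.396

With a 0.025° grid the true value lies within half a step, ±0.025°/2 = ±0.0125°, of the stored one.
At 9.26°: 0.0125° × 111699 × cos 9.26° = 0.0125 × 111699 × 0.9870 ≈ 1378 m.
At 44.99°: 0.0125° × 111699 × cos 44.99° = 0.0125 × 111699 × 0.7072 ≈ 987.46 m.
The ratio reduces to cos 9.26° / cos 44.99° = 0.9870/0.7072 ≈ 1.3955.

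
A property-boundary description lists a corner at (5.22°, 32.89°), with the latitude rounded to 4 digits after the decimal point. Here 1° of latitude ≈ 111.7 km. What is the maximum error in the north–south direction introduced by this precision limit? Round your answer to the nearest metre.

Rounding to 4 decimal places leaves the latitude within ±5e-05° of the true value.
North–south distance: 5e-05° × 111700 m/° = 5.585 m.

6 metres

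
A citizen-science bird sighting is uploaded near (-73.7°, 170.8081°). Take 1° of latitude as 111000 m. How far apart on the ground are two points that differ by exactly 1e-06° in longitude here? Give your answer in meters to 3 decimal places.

One degree of longitude here spans 111000 × cos 73.7° = 111000 × 0.2807 ≈ 31154 m; 1e-06° of that is 0.031154 m.

0.031 meters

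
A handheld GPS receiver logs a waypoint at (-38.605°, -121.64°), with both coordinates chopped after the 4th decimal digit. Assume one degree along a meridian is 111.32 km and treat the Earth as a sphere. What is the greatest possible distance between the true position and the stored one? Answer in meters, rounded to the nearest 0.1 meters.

14.1 meters

Truncating at 4 decimal places can drop up to a full unit in the last place, so each coordinate may be off by as much as 0.0001°.
North–south component: 0.0001° × 111320 = 11.132 m.
E–W at 38.605°: 0.0001° × 111320 × cos 38.605° = 0.0001 × 111320 × 0.7815 ≈ 8.69928 m.
Worst case both components are at the extreme and orthogonal: √(11.132² + 8.69928²) ≈ 14.1279 m.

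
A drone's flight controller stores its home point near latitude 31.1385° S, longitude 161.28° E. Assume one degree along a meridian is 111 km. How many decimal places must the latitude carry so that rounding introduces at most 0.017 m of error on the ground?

One degree of latitude covers 111000 m.
N decimal places → at most half a unit in the last place, 0.5 × 10⁻ᴺ° = 111000/2 × 10⁻ᴺ m.
Setting 55500 × 10⁻ᴺ ≤ 0.017 gives 10ᴺ ≥ 3.265e+06, i.e. N ≥ 6.51.
At 6 places the error can reach 0.0555 m, but 7 places keeps it to 0.00555 m.

7 decimal places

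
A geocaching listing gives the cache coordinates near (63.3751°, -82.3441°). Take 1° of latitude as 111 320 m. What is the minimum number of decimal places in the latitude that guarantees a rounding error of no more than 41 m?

4 decimal places

One degree of latitude covers 111320 m.
N decimal places → at most half a unit in the last place, 0.5 × 10⁻ᴺ° = 111320/2 × 10⁻ᴺ m.
Setting 55660 × 10⁻ᴺ ≤ 41 gives 10ᴺ ≥ 1358, i.e. N ≥ 3.13.
N = 3 would give 55.7 m (too coarse); N = 4 gives 5.57 m ≤ 41 m.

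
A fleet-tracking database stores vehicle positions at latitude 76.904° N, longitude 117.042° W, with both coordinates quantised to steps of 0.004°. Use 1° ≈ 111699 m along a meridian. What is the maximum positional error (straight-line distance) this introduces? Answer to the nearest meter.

With a 0.004° grid the true value lies within half a step, ±0.004°/2 = ±0.002°, of the stored one.
North–south component: 0.002° × 111699 = 223.398 m.
Longitude error → 0.002 × 111699 × cos 76.904° = 0.002 × 111699 × 0.2266 ≈ 50.6183 m.
The two errors are perpendicular, so the maximum displacement is √(223.398² + 50.6183²) ≈ 229.061 m.

229 meters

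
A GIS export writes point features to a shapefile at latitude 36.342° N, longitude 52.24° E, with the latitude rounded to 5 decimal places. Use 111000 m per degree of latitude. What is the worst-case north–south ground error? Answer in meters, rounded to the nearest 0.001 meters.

Rounding to 5 decimal places leaves the latitude within ±5e-06° of the true value.
Along the meridian that is 5e-06° × 111000 m/° = 0.555 m.

0.555 meters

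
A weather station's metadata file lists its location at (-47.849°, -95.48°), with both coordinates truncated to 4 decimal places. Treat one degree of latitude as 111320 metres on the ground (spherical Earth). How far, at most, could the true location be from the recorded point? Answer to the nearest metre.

13 metres

Truncating at 4 decimal places can drop up to a full unit in the last place, so each coordinate may be off by as much as 0.0001°.
N–S: 0.0001° × 111320 m/° = 11.132 m.
E–W at 47.849°: 0.0001° × 111320 × cos 47.849° = 0.0001 × 111320 × 0.6711 ≈ 7.47054 m.
Worst case both components are at the extreme and orthogonal: √(11.132² + 7.47054²) ≈ 13.4064 m.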